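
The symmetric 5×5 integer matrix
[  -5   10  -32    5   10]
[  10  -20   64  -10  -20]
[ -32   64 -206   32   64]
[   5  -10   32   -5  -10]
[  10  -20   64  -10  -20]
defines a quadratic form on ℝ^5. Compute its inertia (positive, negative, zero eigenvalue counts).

Answer: (0, 2, 3)

Derivation:
step 0: pivot -5 → sign −
step 1: pivot -6/5 → sign −
step 2: row/col 2 already zero → sign 0
step 3: row/col 3 already zero → sign 0
step 4: row/col 4 already zero → sign 0
signature = (0, 2, 3)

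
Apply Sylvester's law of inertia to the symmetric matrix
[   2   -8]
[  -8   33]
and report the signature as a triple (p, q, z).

step 0: pivot 2 → sign +
step 1: pivot 1 → sign +
signature = (2, 0, 0)

Answer: (2, 0, 0)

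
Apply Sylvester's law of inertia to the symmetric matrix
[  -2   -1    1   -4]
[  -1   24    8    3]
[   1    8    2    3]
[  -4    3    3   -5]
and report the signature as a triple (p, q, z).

Answer: (3, 1, 0)

Derivation:
step 0: pivot -2 → sign −
step 1: pivot 49/2 → sign +
step 2: pivot 10/49 → sign +
step 3: pivot 3/5 → sign +
signature = (3, 1, 0)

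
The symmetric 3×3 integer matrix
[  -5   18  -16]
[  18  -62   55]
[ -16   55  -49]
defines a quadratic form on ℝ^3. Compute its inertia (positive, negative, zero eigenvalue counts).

Answer: (1, 2, 0)

Derivation:
step 0: pivot -5 → sign −
step 1: pivot 14/5 → sign +
step 2: pivot -3/14 → sign −
signature = (1, 2, 0)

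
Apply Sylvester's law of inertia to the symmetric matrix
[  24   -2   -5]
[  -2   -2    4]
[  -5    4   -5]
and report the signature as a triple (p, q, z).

Answer: (1, 2, 0)

Derivation:
step 0: pivot 24 → sign +
step 1: pivot -13/6 → sign −
step 2: pivot -3/26 → sign −
signature = (1, 2, 0)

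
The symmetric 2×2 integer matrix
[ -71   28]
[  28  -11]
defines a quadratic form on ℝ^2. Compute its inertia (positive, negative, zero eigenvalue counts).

step 0: pivot -71 → sign −
step 1: pivot 3/71 → sign +
signature = (1, 1, 0)

Answer: (1, 1, 0)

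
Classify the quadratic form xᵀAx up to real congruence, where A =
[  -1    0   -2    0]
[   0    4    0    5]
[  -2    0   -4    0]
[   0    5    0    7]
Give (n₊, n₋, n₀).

step 0: pivot -1 → sign −
step 1: pivot 4 → sign +
step 2: pivot 3/4 → sign +
step 3: row/col 3 already zero → sign 0
signature = (2, 1, 1)

Answer: (2, 1, 1)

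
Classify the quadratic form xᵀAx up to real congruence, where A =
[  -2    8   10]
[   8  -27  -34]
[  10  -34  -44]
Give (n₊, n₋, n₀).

Answer: (1, 2, 0)

Derivation:
step 0: pivot -2 → sign −
step 1: pivot 5 → sign +
step 2: pivot -6/5 → sign −
signature = (1, 2, 0)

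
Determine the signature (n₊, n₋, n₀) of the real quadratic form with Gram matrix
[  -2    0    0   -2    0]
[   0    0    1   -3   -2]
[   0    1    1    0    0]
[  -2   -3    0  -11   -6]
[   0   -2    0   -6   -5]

Answer: (1, 3, 1)

Derivation:
step 0: pivot -2 → sign −
step 1: pivot 1 → sign +
step 2: pivot -1 → sign −
step 3: pivot -1 → sign −
step 4: row/col 4 already zero → sign 0
signature = (1, 3, 1)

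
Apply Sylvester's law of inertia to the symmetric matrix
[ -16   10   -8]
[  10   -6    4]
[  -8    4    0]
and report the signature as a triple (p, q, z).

step 0: pivot -16 → sign −
step 1: pivot 1/4 → sign +
step 2: row/col 2 already zero → sign 0
signature = (1, 1, 1)

Answer: (1, 1, 1)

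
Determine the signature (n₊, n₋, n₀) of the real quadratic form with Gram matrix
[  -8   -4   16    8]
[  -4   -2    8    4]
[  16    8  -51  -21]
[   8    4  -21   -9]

step 0: pivot -8 → sign −
step 1: pivot -19 → sign −
step 2: pivot 6/19 → sign +
step 3: row/col 3 already zero → sign 0
signature = (1, 2, 1)

Answer: (1, 2, 1)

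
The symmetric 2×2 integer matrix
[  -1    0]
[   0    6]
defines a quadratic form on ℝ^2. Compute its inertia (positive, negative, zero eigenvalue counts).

Answer: (1, 1, 0)

Derivation:
step 0: pivot -1 → sign −
step 1: pivot 6 → sign +
signature = (1, 1, 0)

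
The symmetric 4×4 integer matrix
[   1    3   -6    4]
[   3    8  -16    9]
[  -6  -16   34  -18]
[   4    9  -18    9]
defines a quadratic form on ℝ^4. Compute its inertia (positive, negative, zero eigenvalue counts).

step 0: pivot 1 → sign +
step 1: pivot -1 → sign −
step 2: pivot 2 → sign +
step 3: pivot 2 → sign +
signature = (3, 1, 0)

Answer: (3, 1, 0)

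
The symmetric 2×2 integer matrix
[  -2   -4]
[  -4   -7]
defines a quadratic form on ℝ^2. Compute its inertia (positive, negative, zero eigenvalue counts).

step 0: pivot -2 → sign −
step 1: pivot 1 → sign +
signature = (1, 1, 0)

Answer: (1, 1, 0)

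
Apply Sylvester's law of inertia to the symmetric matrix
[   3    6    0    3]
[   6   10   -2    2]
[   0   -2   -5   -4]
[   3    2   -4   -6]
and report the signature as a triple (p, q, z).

step 0: pivot 3 → sign +
step 1: pivot -2 → sign −
step 2: pivot -3 → sign −
step 3: pivot -1 → sign −
signature = (1, 3, 0)

Answer: (1, 3, 0)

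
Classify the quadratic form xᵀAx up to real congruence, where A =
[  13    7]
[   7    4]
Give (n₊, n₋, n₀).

step 0: pivot 13 → sign +
step 1: pivot 3/13 → sign +
signature = (2, 0, 0)

Answer: (2, 0, 0)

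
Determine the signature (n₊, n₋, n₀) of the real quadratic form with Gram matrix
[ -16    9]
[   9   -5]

Answer: (1, 1, 0)

Derivation:
step 0: pivot -16 → sign −
step 1: pivot 1/16 → sign +
signature = (1, 1, 0)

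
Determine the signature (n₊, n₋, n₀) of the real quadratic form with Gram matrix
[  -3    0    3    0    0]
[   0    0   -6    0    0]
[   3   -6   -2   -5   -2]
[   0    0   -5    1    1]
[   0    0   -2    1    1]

Answer: (2, 2, 1)

Derivation:
step 0: pivot -3 → sign −
step 1: pivot 1 → sign +
step 2: pivot -36 → sign −
step 3: pivot 1 → sign +
step 4: row/col 4 already zero → sign 0
signature = (2, 2, 1)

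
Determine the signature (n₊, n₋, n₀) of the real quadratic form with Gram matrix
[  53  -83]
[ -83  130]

step 0: pivot 53 → sign +
step 1: pivot 1/53 → sign +
signature = (2, 0, 0)

Answer: (2, 0, 0)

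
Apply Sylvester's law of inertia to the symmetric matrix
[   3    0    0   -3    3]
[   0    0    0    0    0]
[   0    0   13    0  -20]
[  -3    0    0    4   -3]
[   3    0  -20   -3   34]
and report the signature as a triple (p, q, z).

Answer: (4, 0, 1)

Derivation:
step 0: pivot 3 → sign +
step 1: pivot 13 → sign +
step 2: pivot 1 → sign +
step 3: pivot 3/13 → sign +
step 4: row/col 4 already zero → sign 0
signature = (4, 0, 1)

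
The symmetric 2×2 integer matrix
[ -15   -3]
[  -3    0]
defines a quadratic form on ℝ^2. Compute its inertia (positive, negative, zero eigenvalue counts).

Answer: (1, 1, 0)

Derivation:
step 0: pivot -15 → sign −
step 1: pivot 3/5 → sign +
signature = (1, 1, 0)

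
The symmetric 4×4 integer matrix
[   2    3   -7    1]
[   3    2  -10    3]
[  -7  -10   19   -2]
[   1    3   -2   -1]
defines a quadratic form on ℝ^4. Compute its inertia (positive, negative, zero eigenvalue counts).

step 0: pivot 2 → sign +
step 1: pivot -5/2 → sign −
step 2: pivot -27/5 → sign −
step 3: row/col 3 already zero → sign 0
signature = (1, 2, 1)

Answer: (1, 2, 1)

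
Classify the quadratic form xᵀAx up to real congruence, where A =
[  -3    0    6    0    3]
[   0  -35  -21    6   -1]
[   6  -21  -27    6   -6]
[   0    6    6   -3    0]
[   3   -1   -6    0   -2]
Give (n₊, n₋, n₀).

Answer: (2, 3, 0)

Derivation:
step 0: pivot -3 → sign −
step 1: pivot -35 → sign −
step 2: pivot -12/5 → sign −
step 3: pivot 3/7 → sign +
step 4: pivot 3/4 → sign +
signature = (2, 3, 0)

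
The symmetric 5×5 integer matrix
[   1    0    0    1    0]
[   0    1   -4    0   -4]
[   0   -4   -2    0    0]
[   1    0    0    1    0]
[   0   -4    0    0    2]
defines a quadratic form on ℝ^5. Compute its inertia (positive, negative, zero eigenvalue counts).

Answer: (3, 1, 1)

Derivation:
step 0: pivot 1 → sign +
step 1: pivot 1 → sign +
step 2: pivot -18 → sign −
step 3: pivot 2/9 → sign +
step 4: row/col 4 already zero → sign 0
signature = (3, 1, 1)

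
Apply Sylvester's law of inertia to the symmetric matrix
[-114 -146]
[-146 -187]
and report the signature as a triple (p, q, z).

step 0: pivot -114 → sign −
step 1: pivot -1/57 → sign −
signature = (0, 2, 0)

Answer: (0, 2, 0)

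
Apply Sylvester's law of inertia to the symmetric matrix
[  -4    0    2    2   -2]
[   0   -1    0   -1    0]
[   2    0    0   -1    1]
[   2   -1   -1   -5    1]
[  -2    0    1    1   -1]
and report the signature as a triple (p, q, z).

step 0: pivot -4 → sign −
step 1: pivot -1 → sign −
step 2: pivot 1 → sign +
step 3: pivot -3 → sign −
step 4: row/col 4 already zero → sign 0
signature = (1, 3, 1)

Answer: (1, 3, 1)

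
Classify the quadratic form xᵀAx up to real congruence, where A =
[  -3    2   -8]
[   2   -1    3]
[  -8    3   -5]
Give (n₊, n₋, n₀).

Answer: (1, 1, 1)

Derivation:
step 0: pivot -3 → sign −
step 1: pivot 1/3 → sign +
step 2: row/col 2 already zero → sign 0
signature = (1, 1, 1)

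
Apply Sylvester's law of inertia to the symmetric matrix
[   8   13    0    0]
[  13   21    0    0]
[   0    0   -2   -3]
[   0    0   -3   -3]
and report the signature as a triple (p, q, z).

step 0: pivot 8 → sign +
step 1: pivot -1/8 → sign −
step 2: pivot -2 → sign −
step 3: pivot 3/2 → sign +
signature = (2, 2, 0)

Answer: (2, 2, 0)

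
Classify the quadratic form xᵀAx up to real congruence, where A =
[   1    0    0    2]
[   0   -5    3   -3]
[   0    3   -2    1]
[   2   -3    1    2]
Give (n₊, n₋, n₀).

Answer: (2, 2, 0)

Derivation:
step 0: pivot 1 → sign +
step 1: pivot -5 → sign −
step 2: pivot -1/5 → sign −
step 3: pivot 3 → sign +
signature = (2, 2, 0)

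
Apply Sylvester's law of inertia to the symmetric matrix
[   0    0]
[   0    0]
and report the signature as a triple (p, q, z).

Answer: (0, 0, 2)

Derivation:
step 0: row/col 0 already zero → sign 0
step 1: row/col 1 already zero → sign 0
signature = (0, 0, 2)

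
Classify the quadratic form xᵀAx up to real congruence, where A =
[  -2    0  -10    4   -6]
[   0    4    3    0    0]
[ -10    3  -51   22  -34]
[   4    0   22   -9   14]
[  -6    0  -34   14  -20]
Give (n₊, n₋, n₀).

step 0: pivot -2 → sign −
step 1: pivot 4 → sign +
step 2: pivot -13/4 → sign −
step 3: pivot 3/13 → sign +
step 4: pivot 2 → sign +
signature = (3, 2, 0)

Answer: (3, 2, 0)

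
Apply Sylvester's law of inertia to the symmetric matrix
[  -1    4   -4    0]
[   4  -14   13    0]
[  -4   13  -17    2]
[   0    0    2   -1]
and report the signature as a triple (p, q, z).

Answer: (1, 3, 0)

Derivation:
step 0: pivot -1 → sign −
step 1: pivot 2 → sign +
step 2: pivot -11/2 → sign −
step 3: pivot -3/11 → sign −
signature = (1, 3, 0)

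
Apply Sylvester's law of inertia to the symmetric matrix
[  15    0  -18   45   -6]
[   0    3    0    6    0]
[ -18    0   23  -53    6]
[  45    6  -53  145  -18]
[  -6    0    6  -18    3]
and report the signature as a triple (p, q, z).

Answer: (3, 2, 0)

Derivation:
step 0: pivot 15 → sign +
step 1: pivot 3 → sign +
step 2: pivot 7/5 → sign +
step 3: pivot -19/7 → sign −
step 4: pivot -3/19 → sign −
signature = (3, 2, 0)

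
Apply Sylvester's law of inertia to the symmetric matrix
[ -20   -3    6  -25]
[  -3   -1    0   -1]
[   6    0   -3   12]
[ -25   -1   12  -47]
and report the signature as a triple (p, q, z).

Answer: (1, 3, 0)

Derivation:
step 0: pivot -20 → sign −
step 1: pivot -11/20 → sign −
step 2: pivot 3/11 → sign +
step 3: pivot -2 → sign −
signature = (1, 3, 0)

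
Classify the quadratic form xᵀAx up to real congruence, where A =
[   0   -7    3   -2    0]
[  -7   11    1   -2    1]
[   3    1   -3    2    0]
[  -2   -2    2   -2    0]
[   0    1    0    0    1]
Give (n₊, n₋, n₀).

step 0: pivot 11 → sign +
step 1: pivot -49/11 → sign −
step 2: pivot -6/49 → sign −
step 3: pivot 2 → sign +
step 4: pivot 1/2 → sign +
signature = (3, 2, 0)

Answer: (3, 2, 0)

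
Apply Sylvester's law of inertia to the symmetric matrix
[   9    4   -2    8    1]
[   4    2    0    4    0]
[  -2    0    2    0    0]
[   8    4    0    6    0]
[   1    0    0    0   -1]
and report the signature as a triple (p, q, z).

Answer: (2, 2, 1)

Derivation:
step 0: pivot 9 → sign +
step 1: pivot 2/9 → sign +
step 2: pivot -2 → sign −
step 3: pivot -2 → sign −
step 4: row/col 4 already zero → sign 0
signature = (2, 2, 1)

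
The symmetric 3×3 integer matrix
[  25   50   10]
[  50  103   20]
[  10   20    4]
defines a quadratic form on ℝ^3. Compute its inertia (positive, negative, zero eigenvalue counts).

Answer: (2, 0, 1)

Derivation:
step 0: pivot 25 → sign +
step 1: pivot 3 → sign +
step 2: row/col 2 already zero → sign 0
signature = (2, 0, 1)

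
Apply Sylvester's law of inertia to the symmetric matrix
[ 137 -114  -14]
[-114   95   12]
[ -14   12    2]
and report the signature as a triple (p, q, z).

step 0: pivot 137 → sign +
step 1: pivot 19/137 → sign +
step 2: pivot -6/19 → sign −
signature = (2, 1, 0)

Answer: (2, 1, 0)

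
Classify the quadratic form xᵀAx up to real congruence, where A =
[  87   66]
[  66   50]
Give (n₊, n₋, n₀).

Answer: (1, 1, 0)

Derivation:
step 0: pivot 87 → sign +
step 1: pivot -2/29 → sign −
signature = (1, 1, 0)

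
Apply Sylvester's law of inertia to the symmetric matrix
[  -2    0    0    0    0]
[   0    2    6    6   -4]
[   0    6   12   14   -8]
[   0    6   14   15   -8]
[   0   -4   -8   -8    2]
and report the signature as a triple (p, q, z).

step 0: pivot -2 → sign −
step 1: pivot 2 → sign +
step 2: pivot -6 → sign −
step 3: pivot -1/3 → sign −
step 4: pivot 2 → sign +
signature = (2, 3, 0)

Answer: (2, 3, 0)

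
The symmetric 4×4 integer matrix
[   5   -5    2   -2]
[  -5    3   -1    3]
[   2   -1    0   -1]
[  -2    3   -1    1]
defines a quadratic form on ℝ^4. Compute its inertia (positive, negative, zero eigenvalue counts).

step 0: pivot 5 → sign +
step 1: pivot -2 → sign −
step 2: pivot -3/10 → sign −
step 3: pivot 1 → sign +
signature = (2, 2, 0)

Answer: (2, 2, 0)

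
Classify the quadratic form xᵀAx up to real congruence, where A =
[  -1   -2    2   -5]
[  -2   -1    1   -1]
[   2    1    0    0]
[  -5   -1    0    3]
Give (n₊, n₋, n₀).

Answer: (2, 1, 1)

Derivation:
step 0: pivot -1 → sign −
step 1: pivot 3 → sign +
step 2: pivot 1 → sign +
step 3: row/col 3 already zero → sign 0
signature = (2, 1, 1)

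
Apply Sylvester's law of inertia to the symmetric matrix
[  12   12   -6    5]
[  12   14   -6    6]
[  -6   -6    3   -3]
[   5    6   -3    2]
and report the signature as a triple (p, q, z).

Answer: (3, 1, 0)

Derivation:
step 0: pivot 12 → sign +
step 1: pivot 2 → sign +
step 2: pivot -7/12 → sign −
step 3: pivot 3/7 → sign +
signature = (3, 1, 0)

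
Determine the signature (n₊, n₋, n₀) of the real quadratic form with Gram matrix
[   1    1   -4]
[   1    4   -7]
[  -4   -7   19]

Answer: (2, 0, 1)

Derivation:
step 0: pivot 1 → sign +
step 1: pivot 3 → sign +
step 2: row/col 2 already zero → sign 0
signature = (2, 0, 1)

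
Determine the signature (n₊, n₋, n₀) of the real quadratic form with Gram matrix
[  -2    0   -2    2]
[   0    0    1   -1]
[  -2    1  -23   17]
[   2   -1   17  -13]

step 0: pivot -2 → sign −
step 1: pivot -21 → sign −
step 2: pivot 1/21 → sign +
step 3: pivot -2 → sign −
signature = (1, 3, 0)

Answer: (1, 3, 0)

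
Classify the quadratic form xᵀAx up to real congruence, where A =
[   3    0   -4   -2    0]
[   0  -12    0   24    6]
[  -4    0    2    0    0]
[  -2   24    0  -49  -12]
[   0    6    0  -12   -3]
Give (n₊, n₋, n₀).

step 0: pivot 3 → sign +
step 1: pivot -12 → sign −
step 2: pivot -10/3 → sign −
step 3: pivot -1/5 → sign −
step 4: row/col 4 already zero → sign 0
signature = (1, 3, 1)

Answer: (1, 3, 1)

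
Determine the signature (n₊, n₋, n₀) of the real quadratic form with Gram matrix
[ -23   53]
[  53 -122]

Answer: (1, 1, 0)

Derivation:
step 0: pivot -23 → sign −
step 1: pivot 3/23 → sign +
signature = (1, 1, 0)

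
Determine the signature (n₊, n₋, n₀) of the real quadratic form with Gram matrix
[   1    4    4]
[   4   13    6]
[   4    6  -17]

step 0: pivot 1 → sign +
step 1: pivot -3 → sign −
step 2: pivot 1/3 → sign +
signature = (2, 1, 0)

Answer: (2, 1, 0)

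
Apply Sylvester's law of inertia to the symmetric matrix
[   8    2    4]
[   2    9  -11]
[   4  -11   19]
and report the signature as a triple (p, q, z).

Answer: (3, 0, 0)

Derivation:
step 0: pivot 8 → sign +
step 1: pivot 17/2 → sign +
step 2: pivot 1/17 → sign +
signature = (3, 0, 0)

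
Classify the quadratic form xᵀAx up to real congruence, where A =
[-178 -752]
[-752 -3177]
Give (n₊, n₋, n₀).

Answer: (0, 2, 0)

Derivation:
step 0: pivot -178 → sign −
step 1: pivot -1/89 → sign −
signature = (0, 2, 0)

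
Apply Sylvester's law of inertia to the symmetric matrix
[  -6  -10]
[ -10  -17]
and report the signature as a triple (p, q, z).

Answer: (0, 2, 0)

Derivation:
step 0: pivot -6 → sign −
step 1: pivot -1/3 → sign −
signature = (0, 2, 0)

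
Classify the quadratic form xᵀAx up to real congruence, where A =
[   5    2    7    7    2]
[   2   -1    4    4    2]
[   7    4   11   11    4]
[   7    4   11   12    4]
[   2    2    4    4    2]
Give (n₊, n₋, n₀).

Answer: (3, 1, 1)

Derivation:
step 0: pivot 5 → sign +
step 1: pivot -9/5 → sign −
step 2: pivot 2 → sign +
step 3: pivot 1 → sign +
step 4: row/col 4 already zero → sign 0
signature = (3, 1, 1)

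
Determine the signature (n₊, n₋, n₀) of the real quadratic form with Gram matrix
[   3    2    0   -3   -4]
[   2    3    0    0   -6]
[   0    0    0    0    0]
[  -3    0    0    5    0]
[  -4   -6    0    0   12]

step 0: pivot 3 → sign +
step 1: pivot 5/3 → sign +
step 2: pivot -2/5 → sign −
step 3: row/col 3 already zero → sign 0
step 4: row/col 4 already zero → sign 0
signature = (2, 1, 2)

Answer: (2, 1, 2)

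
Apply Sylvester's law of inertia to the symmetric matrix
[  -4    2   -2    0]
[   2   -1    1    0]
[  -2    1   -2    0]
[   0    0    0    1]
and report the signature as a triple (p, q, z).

Answer: (1, 2, 1)

Derivation:
step 0: pivot -4 → sign −
step 1: pivot -1 → sign −
step 2: pivot 1 → sign +
step 3: row/col 3 already zero → sign 0
signature = (1, 2, 1)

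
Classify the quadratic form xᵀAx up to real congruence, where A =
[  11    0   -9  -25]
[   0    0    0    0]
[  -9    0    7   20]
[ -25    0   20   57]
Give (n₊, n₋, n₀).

step 0: pivot 11 → sign +
step 1: pivot -4/11 → sign −
step 2: pivot 3/4 → sign +
step 3: row/col 3 already zero → sign 0
signature = (2, 1, 1)

Answer: (2, 1, 1)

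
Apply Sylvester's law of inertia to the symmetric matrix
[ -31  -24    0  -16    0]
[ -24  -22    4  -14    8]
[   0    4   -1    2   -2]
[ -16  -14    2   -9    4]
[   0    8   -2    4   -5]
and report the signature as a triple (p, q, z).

step 0: pivot -31 → sign −
step 1: pivot -106/31 → sign −
step 2: pivot 195/53 → sign +
step 3: pivot 1/65 → sign +
step 4: pivot -1 → sign −
signature = (2, 3, 0)

Answer: (2, 3, 0)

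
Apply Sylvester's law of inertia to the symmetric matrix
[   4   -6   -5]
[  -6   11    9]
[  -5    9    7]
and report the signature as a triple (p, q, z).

Answer: (2, 1, 0)

Derivation:
step 0: pivot 4 → sign +
step 1: pivot 2 → sign +
step 2: pivot -3/8 → sign −
signature = (2, 1, 0)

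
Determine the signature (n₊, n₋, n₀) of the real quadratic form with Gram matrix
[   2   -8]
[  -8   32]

Answer: (1, 0, 1)

Derivation:
step 0: pivot 2 → sign +
step 1: row/col 1 already zero → sign 0
signature = (1, 0, 1)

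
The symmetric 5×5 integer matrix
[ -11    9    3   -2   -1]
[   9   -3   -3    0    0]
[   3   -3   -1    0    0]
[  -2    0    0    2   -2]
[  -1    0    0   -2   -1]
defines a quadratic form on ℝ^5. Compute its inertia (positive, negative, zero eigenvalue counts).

step 0: pivot -11 → sign −
step 1: pivot 48/11 → sign +
step 2: pivot -1/4 → sign −
step 3: pivot 4 → sign +
step 4: pivot -3/4 → sign −
signature = (2, 3, 0)

Answer: (2, 3, 0)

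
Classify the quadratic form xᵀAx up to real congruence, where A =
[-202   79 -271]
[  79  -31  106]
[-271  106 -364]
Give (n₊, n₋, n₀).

Answer: (0, 3, 0)

Derivation:
step 0: pivot -202 → sign −
step 1: pivot -21/202 → sign −
step 2: pivot -3/7 → sign −
signature = (0, 3, 0)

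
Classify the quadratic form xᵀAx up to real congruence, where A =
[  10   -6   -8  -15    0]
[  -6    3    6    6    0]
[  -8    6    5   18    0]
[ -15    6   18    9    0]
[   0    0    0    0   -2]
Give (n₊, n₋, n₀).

step 0: pivot 10 → sign +
step 1: pivot -3/5 → sign −
step 2: pivot 1 → sign +
step 3: pivot 3/2 → sign +
step 4: pivot -2 → sign −
signature = (3, 2, 0)

Answer: (3, 2, 0)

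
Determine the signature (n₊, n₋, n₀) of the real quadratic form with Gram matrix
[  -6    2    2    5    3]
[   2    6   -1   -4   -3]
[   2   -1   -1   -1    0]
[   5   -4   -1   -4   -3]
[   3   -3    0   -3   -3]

step 0: pivot -6 → sign −
step 1: pivot 20/3 → sign +
step 2: pivot -7/20 → sign −
step 3: pivot 3/14 → sign +
step 4: row/col 4 already zero → sign 0
signature = (2, 2, 1)

Answer: (2, 2, 1)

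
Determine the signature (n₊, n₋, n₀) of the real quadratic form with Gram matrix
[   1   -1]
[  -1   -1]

Answer: (1, 1, 0)

Derivation:
step 0: pivot 1 → sign +
step 1: pivot -2 → sign −
signature = (1, 1, 0)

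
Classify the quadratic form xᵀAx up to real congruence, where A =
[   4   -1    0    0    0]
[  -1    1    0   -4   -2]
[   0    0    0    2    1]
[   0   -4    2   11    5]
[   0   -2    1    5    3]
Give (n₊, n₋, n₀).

Answer: (4, 1, 0)

Derivation:
step 0: pivot 4 → sign +
step 1: pivot 3/4 → sign +
step 2: pivot -31/3 → sign −
step 3: pivot 12/31 → sign +
step 4: pivot 3/4 → sign +
signature = (4, 1, 0)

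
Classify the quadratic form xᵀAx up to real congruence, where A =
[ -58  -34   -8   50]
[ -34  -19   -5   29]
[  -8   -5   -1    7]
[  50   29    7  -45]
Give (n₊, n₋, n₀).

step 0: pivot -58 → sign −
step 1: pivot 27/29 → sign +
step 2: pivot -2 → sign −
step 3: row/col 3 already zero → sign 0
signature = (1, 2, 1)

Answer: (1, 2, 1)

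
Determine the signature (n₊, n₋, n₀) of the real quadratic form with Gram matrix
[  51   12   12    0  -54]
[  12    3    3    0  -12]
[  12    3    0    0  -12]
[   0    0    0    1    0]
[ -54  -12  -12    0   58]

step 0: pivot 51 → sign +
step 1: pivot 3/17 → sign +
step 2: pivot -3 → sign −
step 3: pivot 1 → sign +
step 4: pivot -2 → sign −
signature = (3, 2, 0)

Answer: (3, 2, 0)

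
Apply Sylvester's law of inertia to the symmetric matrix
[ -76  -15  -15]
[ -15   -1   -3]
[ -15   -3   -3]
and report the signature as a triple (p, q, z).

step 0: pivot -76 → sign −
step 1: pivot 149/76 → sign +
step 2: pivot -6/149 → sign −
signature = (1, 2, 0)

Answer: (1, 2, 0)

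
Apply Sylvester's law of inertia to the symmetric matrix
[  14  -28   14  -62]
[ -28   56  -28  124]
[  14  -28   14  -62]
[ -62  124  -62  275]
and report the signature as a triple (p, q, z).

step 0: pivot 14 → sign +
step 1: pivot 3/7 → sign +
step 2: row/col 2 already zero → sign 0
step 3: row/col 3 already zero → sign 0
signature = (2, 0, 2)

Answer: (2, 0, 2)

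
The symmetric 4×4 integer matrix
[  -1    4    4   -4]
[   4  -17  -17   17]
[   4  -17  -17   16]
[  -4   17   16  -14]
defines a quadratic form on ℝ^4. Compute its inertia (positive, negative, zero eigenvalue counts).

Answer: (1, 3, 0)

Derivation:
step 0: pivot -1 → sign −
step 1: pivot -1 → sign −
step 2: pivot 3 → sign +
step 3: pivot -1/3 → sign −
signature = (1, 3, 0)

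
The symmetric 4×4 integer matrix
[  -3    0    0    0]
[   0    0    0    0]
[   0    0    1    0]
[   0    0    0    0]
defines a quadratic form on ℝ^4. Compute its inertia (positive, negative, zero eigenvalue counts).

step 0: pivot -3 → sign −
step 1: pivot 1 → sign +
step 2: row/col 2 already zero → sign 0
step 3: row/col 3 already zero → sign 0
signature = (1, 1, 2)

Answer: (1, 1, 2)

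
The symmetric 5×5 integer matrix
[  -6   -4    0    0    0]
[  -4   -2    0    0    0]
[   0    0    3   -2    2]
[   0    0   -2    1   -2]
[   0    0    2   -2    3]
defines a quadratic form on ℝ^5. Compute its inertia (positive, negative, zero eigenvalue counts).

step 0: pivot -6 → sign −
step 1: pivot 2/3 → sign +
step 2: pivot 3 → sign +
step 3: pivot -1/3 → sign −
step 4: pivot 3 → sign +
signature = (3, 2, 0)

Answer: (3, 2, 0)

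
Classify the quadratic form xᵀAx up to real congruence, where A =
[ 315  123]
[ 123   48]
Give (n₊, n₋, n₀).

Answer: (1, 1, 0)

Derivation:
step 0: pivot 315 → sign +
step 1: pivot -1/35 → sign −
signature = (1, 1, 0)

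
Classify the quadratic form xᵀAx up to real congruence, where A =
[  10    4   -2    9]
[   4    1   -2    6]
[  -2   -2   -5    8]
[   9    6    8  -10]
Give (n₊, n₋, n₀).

Answer: (1, 3, 0)

Derivation:
step 0: pivot 10 → sign +
step 1: pivot -3/5 → sign −
step 2: pivot -3 → sign −
step 3: pivot -1/6 → sign −
signature = (1, 3, 0)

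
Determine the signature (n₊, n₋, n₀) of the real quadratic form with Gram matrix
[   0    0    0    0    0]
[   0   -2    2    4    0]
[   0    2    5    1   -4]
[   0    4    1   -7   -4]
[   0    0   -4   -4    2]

Answer: (2, 2, 1)

Derivation:
step 0: pivot -2 → sign −
step 1: pivot 7 → sign +
step 2: pivot -18/7 → sign −
step 3: pivot 2/9 → sign +
step 4: row/col 4 already zero → sign 0
signature = (2, 2, 1)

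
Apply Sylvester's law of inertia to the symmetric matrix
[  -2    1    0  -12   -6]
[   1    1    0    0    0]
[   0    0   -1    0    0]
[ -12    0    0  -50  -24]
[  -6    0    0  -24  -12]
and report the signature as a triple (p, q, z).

Answer: (1, 3, 1)

Derivation:
step 0: pivot -2 → sign −
step 1: pivot 3/2 → sign +
step 2: pivot -1 → sign −
step 3: pivot -2 → sign −
step 4: row/col 4 already zero → sign 0
signature = (1, 3, 1)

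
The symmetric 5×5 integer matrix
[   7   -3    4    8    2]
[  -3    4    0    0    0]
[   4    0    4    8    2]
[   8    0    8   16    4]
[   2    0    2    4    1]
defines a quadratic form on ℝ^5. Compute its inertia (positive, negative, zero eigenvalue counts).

step 0: pivot 7 → sign +
step 1: pivot 19/7 → sign +
step 2: pivot 12/19 → sign +
step 3: row/col 3 already zero → sign 0
step 4: row/col 4 already zero → sign 0
signature = (3, 0, 2)

Answer: (3, 0, 2)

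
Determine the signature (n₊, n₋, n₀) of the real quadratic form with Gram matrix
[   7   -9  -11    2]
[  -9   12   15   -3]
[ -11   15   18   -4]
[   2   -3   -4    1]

Answer: (2, 1, 1)

Derivation:
step 0: pivot 7 → sign +
step 1: pivot 3/7 → sign +
step 2: pivot -1 → sign −
step 3: row/col 3 already zero → sign 0
signature = (2, 1, 1)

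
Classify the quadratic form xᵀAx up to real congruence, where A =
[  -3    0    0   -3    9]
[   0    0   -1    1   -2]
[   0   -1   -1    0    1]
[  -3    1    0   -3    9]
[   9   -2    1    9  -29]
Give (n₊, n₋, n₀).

step 0: pivot -3 → sign −
step 1: pivot -1 → sign −
step 2: pivot 1 → sign +
step 3: pivot -1 → sign −
step 4: pivot -1 → sign −
signature = (1, 4, 0)

Answer: (1, 4, 0)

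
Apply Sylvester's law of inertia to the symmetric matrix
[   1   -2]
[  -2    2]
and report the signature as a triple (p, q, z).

Answer: (1, 1, 0)

Derivation:
step 0: pivot 1 → sign +
step 1: pivot -2 → sign −
signature = (1, 1, 0)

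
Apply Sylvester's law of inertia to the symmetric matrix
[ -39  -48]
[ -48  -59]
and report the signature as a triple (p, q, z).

step 0: pivot -39 → sign −
step 1: pivot 1/13 → sign +
signature = (1, 1, 0)

Answer: (1, 1, 0)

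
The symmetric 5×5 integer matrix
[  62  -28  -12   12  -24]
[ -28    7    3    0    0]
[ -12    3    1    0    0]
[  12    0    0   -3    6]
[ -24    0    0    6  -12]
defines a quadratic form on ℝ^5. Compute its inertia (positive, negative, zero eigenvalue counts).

step 0: pivot 62 → sign +
step 1: pivot -175/31 → sign −
step 2: pivot -2/7 → sign −
step 3: pivot -3/25 → sign −
step 4: row/col 4 already zero → sign 0
signature = (1, 3, 1)

Answer: (1, 3, 1)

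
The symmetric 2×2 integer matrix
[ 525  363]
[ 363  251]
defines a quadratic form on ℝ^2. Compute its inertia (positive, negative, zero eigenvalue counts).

step 0: pivot 525 → sign +
step 1: pivot 2/175 → sign +
signature = (2, 0, 0)

Answer: (2, 0, 0)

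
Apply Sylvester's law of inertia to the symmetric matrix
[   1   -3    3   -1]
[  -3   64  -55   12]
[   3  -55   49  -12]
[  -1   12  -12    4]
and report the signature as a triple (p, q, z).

step 0: pivot 1 → sign +
step 1: pivot 55 → sign +
step 2: pivot 84/55 → sign +
step 3: pivot 3/28 → sign +
signature = (4, 0, 0)

Answer: (4, 0, 0)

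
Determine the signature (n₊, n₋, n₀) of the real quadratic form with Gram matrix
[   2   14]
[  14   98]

Answer: (1, 0, 1)

Derivation:
step 0: pivot 2 → sign +
step 1: row/col 1 already zero → sign 0
signature = (1, 0, 1)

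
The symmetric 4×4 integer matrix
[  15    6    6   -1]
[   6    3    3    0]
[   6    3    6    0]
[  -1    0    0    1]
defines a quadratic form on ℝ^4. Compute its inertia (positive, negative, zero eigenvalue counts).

step 0: pivot 15 → sign +
step 1: pivot 3/5 → sign +
step 2: pivot 3 → sign +
step 3: pivot 2/3 → sign +
signature = (4, 0, 0)

Answer: (4, 0, 0)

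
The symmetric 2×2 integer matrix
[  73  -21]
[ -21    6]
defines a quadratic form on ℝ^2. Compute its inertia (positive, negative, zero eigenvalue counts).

step 0: pivot 73 → sign +
step 1: pivot -3/73 → sign −
signature = (1, 1, 0)

Answer: (1, 1, 0)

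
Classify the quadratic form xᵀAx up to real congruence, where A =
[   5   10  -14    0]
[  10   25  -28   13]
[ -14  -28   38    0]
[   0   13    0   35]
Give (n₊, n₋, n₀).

step 0: pivot 5 → sign +
step 1: pivot 5 → sign +
step 2: pivot -6/5 → sign −
step 3: pivot 6/5 → sign +
signature = (3, 1, 0)

Answer: (3, 1, 0)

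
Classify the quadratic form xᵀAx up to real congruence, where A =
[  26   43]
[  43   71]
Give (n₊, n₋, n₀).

Answer: (1, 1, 0)

Derivation:
step 0: pivot 26 → sign +
step 1: pivot -3/26 → sign −
signature = (1, 1, 0)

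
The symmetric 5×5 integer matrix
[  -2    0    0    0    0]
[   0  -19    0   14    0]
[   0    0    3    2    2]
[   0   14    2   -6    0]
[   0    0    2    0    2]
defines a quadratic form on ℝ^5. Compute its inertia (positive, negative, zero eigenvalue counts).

step 0: pivot -2 → sign −
step 1: pivot -19 → sign −
step 2: pivot 3 → sign +
step 3: pivot 170/57 → sign +
step 4: pivot 6/85 → sign +
signature = (3, 2, 0)

Answer: (3, 2, 0)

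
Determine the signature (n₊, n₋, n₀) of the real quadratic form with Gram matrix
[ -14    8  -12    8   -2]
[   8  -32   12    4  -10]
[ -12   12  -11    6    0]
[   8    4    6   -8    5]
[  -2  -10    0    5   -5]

step 0: pivot -14 → sign −
step 1: pivot -192/7 → sign −
step 2: pivot 1/4 → sign +
step 3: pivot -3 → sign −
step 4: row/col 4 already zero → sign 0
signature = (1, 3, 1)

Answer: (1, 3, 1)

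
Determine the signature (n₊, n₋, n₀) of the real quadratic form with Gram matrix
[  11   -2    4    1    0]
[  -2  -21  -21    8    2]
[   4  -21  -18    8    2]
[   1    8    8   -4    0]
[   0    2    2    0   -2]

step 0: pivot 11 → sign +
step 1: pivot -235/11 → sign −
step 2: pivot -51/235 → sign −
step 3: pivot -15/17 → sign −
step 4: pivot -6/5 → sign −
signature = (1, 4, 0)

Answer: (1, 4, 0)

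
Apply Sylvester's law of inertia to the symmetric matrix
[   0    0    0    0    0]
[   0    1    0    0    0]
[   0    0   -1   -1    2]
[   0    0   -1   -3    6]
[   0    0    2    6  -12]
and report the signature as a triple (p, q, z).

step 0: pivot 1 → sign +
step 1: pivot -1 → sign −
step 2: pivot -2 → sign −
step 3: row/col 3 already zero → sign 0
step 4: row/col 4 already zero → sign 0
signature = (1, 2, 2)

Answer: (1, 2, 2)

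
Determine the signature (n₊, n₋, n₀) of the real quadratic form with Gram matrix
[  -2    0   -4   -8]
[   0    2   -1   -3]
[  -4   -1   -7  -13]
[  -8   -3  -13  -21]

step 0: pivot -2 → sign −
step 1: pivot 2 → sign +
step 2: pivot 1/2 → sign +
step 3: pivot 2 → sign +
signature = (3, 1, 0)

Answer: (3, 1, 0)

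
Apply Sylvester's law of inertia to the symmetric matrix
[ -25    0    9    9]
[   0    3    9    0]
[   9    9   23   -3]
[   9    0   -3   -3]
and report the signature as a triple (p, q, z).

step 0: pivot -25 → sign −
step 1: pivot 3 → sign +
step 2: pivot -19/25 → sign −
step 3: pivot 6/19 → sign +
signature = (2, 2, 0)

Answer: (2, 2, 0)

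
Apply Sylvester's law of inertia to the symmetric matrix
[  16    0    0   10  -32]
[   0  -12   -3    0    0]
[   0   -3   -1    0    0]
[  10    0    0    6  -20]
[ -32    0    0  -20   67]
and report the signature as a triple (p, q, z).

Answer: (2, 3, 0)

Derivation:
step 0: pivot 16 → sign +
step 1: pivot -12 → sign −
step 2: pivot -1/4 → sign −
step 3: pivot -1/4 → sign −
step 4: pivot 3 → sign +
signature = (2, 3, 0)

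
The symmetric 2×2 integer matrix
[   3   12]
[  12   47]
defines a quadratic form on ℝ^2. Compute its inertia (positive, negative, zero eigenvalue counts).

Answer: (1, 1, 0)

Derivation:
step 0: pivot 3 → sign +
step 1: pivot -1 → sign −
signature = (1, 1, 0)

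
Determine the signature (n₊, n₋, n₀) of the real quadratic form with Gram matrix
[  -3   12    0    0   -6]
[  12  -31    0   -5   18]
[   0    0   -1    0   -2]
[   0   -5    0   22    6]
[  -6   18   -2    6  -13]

Answer: (3, 2, 0)

Derivation:
step 0: pivot -3 → sign −
step 1: pivot 17 → sign +
step 2: pivot -1 → sign −
step 3: pivot 349/17 → sign +
step 4: pivot 3/349 → sign +
signature = (3, 2, 0)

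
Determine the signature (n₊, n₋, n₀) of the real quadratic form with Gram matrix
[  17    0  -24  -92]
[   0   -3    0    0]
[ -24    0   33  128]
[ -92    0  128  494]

step 0: pivot 17 → sign +
step 1: pivot -3 → sign −
step 2: pivot -15/17 → sign −
step 3: pivot 2/15 → sign +
signature = (2, 2, 0)

Answer: (2, 2, 0)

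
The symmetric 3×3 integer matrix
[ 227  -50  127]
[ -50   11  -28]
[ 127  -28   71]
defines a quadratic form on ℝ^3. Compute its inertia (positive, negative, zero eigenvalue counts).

step 0: pivot 227 → sign +
step 1: pivot -3/227 → sign −
step 2: row/col 2 already zero → sign 0
signature = (1, 1, 1)

Answer: (1, 1, 1)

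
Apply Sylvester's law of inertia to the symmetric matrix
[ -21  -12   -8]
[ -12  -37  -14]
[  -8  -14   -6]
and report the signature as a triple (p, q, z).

Answer: (0, 3, 0)

Derivation:
step 0: pivot -21 → sign −
step 1: pivot -211/7 → sign −
step 2: pivot -2/633 → sign −
signature = (0, 3, 0)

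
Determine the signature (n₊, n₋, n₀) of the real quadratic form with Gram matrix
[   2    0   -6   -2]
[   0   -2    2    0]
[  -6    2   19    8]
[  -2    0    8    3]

step 0: pivot 2 → sign +
step 1: pivot -2 → sign −
step 2: pivot 3 → sign +
step 3: pivot -1/3 → sign −
signature = (2, 2, 0)

Answer: (2, 2, 0)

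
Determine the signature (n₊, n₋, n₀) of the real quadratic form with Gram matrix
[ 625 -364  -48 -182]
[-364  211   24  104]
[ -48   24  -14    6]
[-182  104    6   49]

step 0: pivot 625 → sign +
step 1: pivot -621/625 → sign −
step 2: pivot -134/69 → sign −
step 3: pivot 1/67 → sign +
signature = (2, 2, 0)

Answer: (2, 2, 0)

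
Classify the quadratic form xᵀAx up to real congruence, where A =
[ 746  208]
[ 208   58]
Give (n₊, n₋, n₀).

step 0: pivot 746 → sign +
step 1: pivot 2/373 → sign +
signature = (2, 0, 0)

Answer: (2, 0, 0)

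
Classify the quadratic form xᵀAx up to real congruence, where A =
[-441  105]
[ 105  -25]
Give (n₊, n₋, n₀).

step 0: pivot -441 → sign −
step 1: row/col 1 already zero → sign 0
signature = (0, 1, 1)

Answer: (0, 1, 1)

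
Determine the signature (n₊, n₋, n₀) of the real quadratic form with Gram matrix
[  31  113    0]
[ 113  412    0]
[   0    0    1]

step 0: pivot 31 → sign +
step 1: pivot 3/31 → sign +
step 2: pivot 1 → sign +
signature = (3, 0, 0)

Answer: (3, 0, 0)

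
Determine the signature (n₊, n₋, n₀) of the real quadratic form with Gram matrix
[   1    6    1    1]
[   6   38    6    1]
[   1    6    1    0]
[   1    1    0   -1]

step 0: pivot 1 → sign +
step 1: pivot 2 → sign +
step 2: pivot -29/2 → sign −
step 3: pivot 2/29 → sign +
signature = (3, 1, 0)

Answer: (3, 1, 0)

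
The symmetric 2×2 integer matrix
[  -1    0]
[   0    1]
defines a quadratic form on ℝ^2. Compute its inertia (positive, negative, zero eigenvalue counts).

Answer: (1, 1, 0)

Derivation:
step 0: pivot -1 → sign −
step 1: pivot 1 → sign +
signature = (1, 1, 0)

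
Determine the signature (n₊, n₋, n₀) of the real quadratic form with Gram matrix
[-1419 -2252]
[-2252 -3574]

step 0: pivot -1419 → sign −
step 1: pivot -2/1419 → sign −
signature = (0, 2, 0)

Answer: (0, 2, 0)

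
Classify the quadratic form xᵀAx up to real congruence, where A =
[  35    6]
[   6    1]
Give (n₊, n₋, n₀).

step 0: pivot 35 → sign +
step 1: pivot -1/35 → sign −
signature = (1, 1, 0)

Answer: (1, 1, 0)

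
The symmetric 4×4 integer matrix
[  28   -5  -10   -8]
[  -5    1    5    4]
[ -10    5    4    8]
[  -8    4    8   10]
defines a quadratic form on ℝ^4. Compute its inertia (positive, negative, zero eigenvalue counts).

step 0: pivot 28 → sign +
step 1: pivot 3/28 → sign +
step 2: pivot -96 → sign −
step 3: row/col 3 already zero → sign 0
signature = (2, 1, 1)

Answer: (2, 1, 1)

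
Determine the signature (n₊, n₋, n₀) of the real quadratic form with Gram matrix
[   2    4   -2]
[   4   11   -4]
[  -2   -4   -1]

step 0: pivot 2 → sign +
step 1: pivot 3 → sign +
step 2: pivot -3 → sign −
signature = (2, 1, 0)

Answer: (2, 1, 0)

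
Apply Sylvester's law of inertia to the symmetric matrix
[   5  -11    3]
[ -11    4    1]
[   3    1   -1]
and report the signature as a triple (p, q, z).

Answer: (2, 1, 0)

Derivation:
step 0: pivot 5 → sign +
step 1: pivot -101/5 → sign −
step 2: pivot 6/101 → sign +
signature = (2, 1, 0)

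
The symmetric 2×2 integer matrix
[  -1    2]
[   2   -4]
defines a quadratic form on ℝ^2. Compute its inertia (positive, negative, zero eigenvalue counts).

Answer: (0, 1, 1)

Derivation:
step 0: pivot -1 → sign −
step 1: row/col 1 already zero → sign 0
signature = (0, 1, 1)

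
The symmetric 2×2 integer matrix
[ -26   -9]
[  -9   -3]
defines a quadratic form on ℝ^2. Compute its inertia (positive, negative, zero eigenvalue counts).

Answer: (1, 1, 0)

Derivation:
step 0: pivot -26 → sign −
step 1: pivot 3/26 → sign +
signature = (1, 1, 0)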